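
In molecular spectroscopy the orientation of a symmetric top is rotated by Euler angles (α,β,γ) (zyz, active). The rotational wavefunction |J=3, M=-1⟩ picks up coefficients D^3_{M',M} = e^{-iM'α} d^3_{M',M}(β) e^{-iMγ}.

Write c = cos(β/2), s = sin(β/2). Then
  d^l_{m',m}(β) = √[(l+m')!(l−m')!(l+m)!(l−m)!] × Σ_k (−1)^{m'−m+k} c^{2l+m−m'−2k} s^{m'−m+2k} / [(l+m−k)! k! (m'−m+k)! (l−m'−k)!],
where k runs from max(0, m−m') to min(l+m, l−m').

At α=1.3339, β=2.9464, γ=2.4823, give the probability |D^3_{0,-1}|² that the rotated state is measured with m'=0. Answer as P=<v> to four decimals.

First d^3_{0,-1}(β=2.9464), then the phase factors e^{-i(0)α} and e^{-i(-1)γ}:
With c≡cos(β/2)=0.097441 and s≡sin(β/2)=0.995241, N=[6·6·2·24]^{1/2}=41.569219
The bounds max(0,m−m')=0 and min(l+m,l−m')=2 give 3 terms
  k=0: (−1)^1·41.5692/(12)·0.0974^5·0.9952^1 = -0.000030
  k=1: (−1)^2·41.5692/(4)·0.0974^3·0.9952^3 = +0.009478
  k=2: (−1)^3·41.5692/(12)·0.0974^1·0.9952^5 = -0.329592
d^3_{0,-1}(2.9464) = -0.000030 +0.009478 -0.329592 = -0.320144
|D^3_{0,-1}|² = |d^3_{0,-1}(β)|² = (-0.320144)² = 0.102492 (the z-rotation phases have unit modulus)

P=0.1025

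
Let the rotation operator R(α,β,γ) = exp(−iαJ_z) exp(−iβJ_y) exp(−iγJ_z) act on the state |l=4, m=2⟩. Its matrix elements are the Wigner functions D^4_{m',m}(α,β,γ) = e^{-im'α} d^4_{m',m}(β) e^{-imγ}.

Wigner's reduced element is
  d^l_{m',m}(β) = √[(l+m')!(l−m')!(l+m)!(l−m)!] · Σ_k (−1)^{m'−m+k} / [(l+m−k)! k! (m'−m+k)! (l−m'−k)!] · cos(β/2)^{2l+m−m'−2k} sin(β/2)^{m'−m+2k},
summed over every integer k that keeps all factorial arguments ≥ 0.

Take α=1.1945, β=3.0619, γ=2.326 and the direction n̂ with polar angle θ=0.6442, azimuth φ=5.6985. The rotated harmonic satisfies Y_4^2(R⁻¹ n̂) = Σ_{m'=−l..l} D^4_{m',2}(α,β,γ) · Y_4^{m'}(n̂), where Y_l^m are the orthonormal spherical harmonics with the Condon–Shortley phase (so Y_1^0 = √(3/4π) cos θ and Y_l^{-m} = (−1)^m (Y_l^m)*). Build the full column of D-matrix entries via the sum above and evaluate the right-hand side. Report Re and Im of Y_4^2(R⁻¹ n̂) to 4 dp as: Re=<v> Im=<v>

Need the full column D^4_{m',2} for m'=−4..4 at α=1.1945, β=3.0619, γ=2.326.
cos(β/2)=0.039836, sin(β/2)=0.999206
d^4_{-4,2}: single k=6 term ⇒ +0.008357;  D = +0.008291+0.001050i
d^4_{-3,2}: k∈[5..6] ⇒ +0.000707 -0.148226 = -0.147519;  D = -0.071021+0.129297i
d^4_{-2,2}: k∈[4..6] ⇒ +0.000038 -0.018952 +0.993668 = +0.974753;  D = -0.622122-0.750405i
d^4_{-1,2}: k∈[3..5] ⇒ +0.000001 -0.001336 +0.168072 = +0.166738;  D = -0.158487+0.051802i
d^4_{0,2}: k∈[2..4] ⇒ +0.000000 -0.000064 +0.014983 = +0.014920;  D = -0.000900+0.014892i
d^4_{1,2}: k∈[1..3] ⇒ +0.000000 -0.000002 +0.000890 = +0.000888;  D = +0.000805+0.000376i
d^4_{2,2}: k∈[0..2] ⇒ +0.000000 -0.000000 +0.000038 = +0.000038;  D = +0.000027-0.000026i
d^4_{3,2}: k∈[0..1] ⇒ -0.000000 +0.000001 = +0.000001;  D = -0.000000-0.000001i
d^4_{4,2}: single k=0 term ⇒ +0.000000;  D = -0.000000+0.000000i
Y_4^{m'}(θ=0.6442,φ=5.6985) and Σ D·Y over m':
  (+0.0083+0.0011i)·(-0.0400+0.0414i)  (-0.0710+0.1293i)·(-0.0395+0.2132i)  (-0.6221-0.7504i)·(+0.1638+0.3860i)  (-0.1585+0.0518i)·(+0.2795+0.1850i)  (-0.0009+0.0149i)·(-0.1982+0.0000i)  (+0.0008+0.0004i)·(-0.2795+0.1850i)  (+0.0000-0.0000i)·(+0.1638-0.3860i)  (-0.0000-0.0000i)·(+0.0395+0.2132i)  (-0.0000+0.0000i)·(-0.0400-0.0414i)
Y_4^2(R⁻¹ n̂) = +0.108584-0.400773i

Re=0.1086 Im=-0.4008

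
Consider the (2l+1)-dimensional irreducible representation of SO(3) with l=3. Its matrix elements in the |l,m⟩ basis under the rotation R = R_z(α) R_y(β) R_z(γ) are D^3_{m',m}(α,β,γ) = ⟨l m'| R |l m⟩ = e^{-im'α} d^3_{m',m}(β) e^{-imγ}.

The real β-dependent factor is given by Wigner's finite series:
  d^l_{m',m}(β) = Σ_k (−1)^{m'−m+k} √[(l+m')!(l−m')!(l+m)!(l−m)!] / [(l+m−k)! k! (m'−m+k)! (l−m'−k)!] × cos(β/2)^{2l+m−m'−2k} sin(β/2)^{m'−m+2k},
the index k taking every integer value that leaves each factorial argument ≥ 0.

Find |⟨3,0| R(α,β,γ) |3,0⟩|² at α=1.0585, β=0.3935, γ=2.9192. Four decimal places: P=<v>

P=0.3412

Split into d^3_{0,0}(β=0.3935) × two z-phases.
Half-angle: c=0.980707, s=0.195483. N=√(6·6·6·6)=36.000000
k∈{0,1,2,3} keeps every argument non-negative
  k=0: (−1)^0·36.0000/(36)·0.9807^6·0.1955^0 = +0.889684
  k=1: (−1)^1·36.0000/(4)·0.9807^4·0.1955^2 = -0.318140
  k=2: (−1)^2·36.0000/(4)·0.9807^2·0.1955^4 = +0.012640
  k=3: (−1)^3·36.0000/(36)·0.9807^0·0.1955^6 = -0.000056
d^3_{0,0}(0.3935) = +0.889684 -0.318140 +0.012640 -0.000056 = +0.584129
|D^3_{0,0}|² = |d^3_{0,0}(β)|² = (+0.584129)² = 0.341206 (the z-rotation phases have unit modulus)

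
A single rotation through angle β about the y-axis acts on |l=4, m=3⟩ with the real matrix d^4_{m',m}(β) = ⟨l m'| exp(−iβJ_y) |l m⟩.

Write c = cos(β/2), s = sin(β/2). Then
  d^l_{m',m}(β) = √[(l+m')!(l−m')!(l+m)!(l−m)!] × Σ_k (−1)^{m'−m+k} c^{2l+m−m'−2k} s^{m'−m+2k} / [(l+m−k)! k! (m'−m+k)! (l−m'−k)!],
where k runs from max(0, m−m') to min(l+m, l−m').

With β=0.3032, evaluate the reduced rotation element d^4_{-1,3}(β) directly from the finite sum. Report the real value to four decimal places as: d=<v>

d=0.0065

d^4_{-1,3}(β=0.3032) via Wigner's sum:
c=cos(0.3032/2)=0.988531, s=sin(0.3032/2)=0.151020; N=√[6·120·5040·1]=1904.940944
k∈{4,5} keeps every argument non-negative
  k=4: (−1)^0·1904.9409/(144)·0.9885^4·0.1510^4 = +0.006571
  k=5: (−1)^1·1904.9409/(240)·0.9885^2·0.1510^6 = -0.000092
d^4_{-1,3}(0.3032) = +0.006571 -0.000092 = +0.006479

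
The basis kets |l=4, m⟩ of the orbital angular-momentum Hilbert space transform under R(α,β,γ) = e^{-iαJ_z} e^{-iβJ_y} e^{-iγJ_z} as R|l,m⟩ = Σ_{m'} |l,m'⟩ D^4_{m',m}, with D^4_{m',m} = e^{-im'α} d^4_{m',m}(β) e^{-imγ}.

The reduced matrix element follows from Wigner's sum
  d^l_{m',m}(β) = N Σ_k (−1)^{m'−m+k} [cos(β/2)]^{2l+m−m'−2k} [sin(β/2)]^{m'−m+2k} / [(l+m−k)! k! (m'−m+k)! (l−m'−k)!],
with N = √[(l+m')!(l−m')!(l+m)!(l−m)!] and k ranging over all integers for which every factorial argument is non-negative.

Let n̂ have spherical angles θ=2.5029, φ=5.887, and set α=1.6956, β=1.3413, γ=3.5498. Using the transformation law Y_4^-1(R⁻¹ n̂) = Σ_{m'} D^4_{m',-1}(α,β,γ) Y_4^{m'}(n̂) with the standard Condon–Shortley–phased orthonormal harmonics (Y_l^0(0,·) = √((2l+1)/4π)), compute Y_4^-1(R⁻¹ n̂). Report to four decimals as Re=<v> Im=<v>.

Need the full column D^4_{m',-1} for m'=−4..4 at α=1.6956, β=1.3413, γ=3.5498.
cos(β/2)=0.783418, sin(β/2)=0.621495
d^4_{-4,-1}: single k=3 term ⇒ +0.530121;  D = -0.326437-0.417692i
d^4_{-3,-1}: k∈[2..3] ⇒ +0.708772 -0.743437 = -0.034665;  D = +0.024444-0.024580i
d^4_{-2,-1}: k∈[1..3] ⇒ +0.477561 -1.502752 +0.630500 = -0.394692;  D = -0.312331-0.241310i
d^4_{-1,-1}: k∈[0..3] ⇒ +0.141889 -1.339454 +1.685958 -0.353683 = +0.134709;  D = +0.068450-0.116022i
d^4_{0,-1}: k∈[0..3] ⇒ -0.503393 +1.900847 -1.196289 +0.125480 = +0.326645;  D = -0.299806-0.129667i
d^4_{1,-1}: k∈[0..3] ⇒ +0.892969 -1.685958 +0.530525 -0.022259 = -0.284723;  D = +0.079616-0.273365i
d^4_{2,-1}: k∈[0..2] ⇒ -1.001834 +0.945749 -0.119041 = -0.175126;  D = -0.172928-0.027659i
d^4_{3,-1}: k∈[0..1] ⇒ +0.743437 -0.280727 = +0.462710;  D = +0.015635-0.462446i
d^4_{4,-1}: single k=0 term ⇒ -0.333629;  D = +0.332248-0.030321i
Y_4^{m'}(θ=2.5029,φ=5.887) and Σ D·Y over m':
  (-0.3264-0.4177i)·(-0.0008+0.0559i)  (+0.0244-0.0246i)·(-0.0794-0.1975i)  (-0.3123-0.2413i)·(+0.2932+0.2973i)  (+0.0684-0.1160i)·(-0.3159-0.1321i)  (-0.2998-0.1297i)·(-0.1899+0.0000i)  (+0.0796-0.2734i)·(+0.3159-0.1321i)  (-0.1729-0.0277i)·(+0.2932-0.2973i)  (+0.0156-0.4624i)·(+0.0794-0.1975i)  (+0.3322-0.0303i)·(-0.0008-0.0559i)
Y_4^-1(R⁻¹ n̂) = -0.145017-0.244109i

Re=-0.1450 Im=-0.2441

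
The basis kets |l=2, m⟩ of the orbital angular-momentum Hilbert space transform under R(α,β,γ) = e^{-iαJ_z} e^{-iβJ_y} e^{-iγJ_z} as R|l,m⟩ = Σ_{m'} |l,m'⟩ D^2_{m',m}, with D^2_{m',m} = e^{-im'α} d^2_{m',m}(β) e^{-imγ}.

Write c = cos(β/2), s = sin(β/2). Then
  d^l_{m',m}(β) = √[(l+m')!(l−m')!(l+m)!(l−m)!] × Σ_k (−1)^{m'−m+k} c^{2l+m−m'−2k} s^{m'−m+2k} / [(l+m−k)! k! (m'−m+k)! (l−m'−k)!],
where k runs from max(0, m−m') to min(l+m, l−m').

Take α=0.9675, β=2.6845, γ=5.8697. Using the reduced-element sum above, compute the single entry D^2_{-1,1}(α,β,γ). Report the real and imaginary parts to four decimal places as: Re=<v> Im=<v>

Re=-0.1422 Im=-0.7403

First d^2_{-1,1}(β=2.6845), then the phase factors e^{-i(-1)α} and e^{-i(1)γ}:
c=cos(2.6845/2)=0.226562, s=sin(2.6845/2)=0.973997; N=√[1·6·6·1]=6.000000
Admissible k: 2..3 (factorial args all ≥0)
  k=2: (−1)^0·6.0000/(2)·0.2266^2·0.9740^2 = +0.146086
  k=3: (−1)^1·6.0000/(6)·0.2266^0·0.9740^4 = -0.899974
d^2_{-1,1}(2.6845) = +0.146086 -0.899974 = -0.753888
Phases: e^{-i·(-1)·0.9675}=+0.567360+0.823470i, e^{-i·(1)·5.8697}=+0.915726+0.401803i ⇒ D=-0.142238-0.740348i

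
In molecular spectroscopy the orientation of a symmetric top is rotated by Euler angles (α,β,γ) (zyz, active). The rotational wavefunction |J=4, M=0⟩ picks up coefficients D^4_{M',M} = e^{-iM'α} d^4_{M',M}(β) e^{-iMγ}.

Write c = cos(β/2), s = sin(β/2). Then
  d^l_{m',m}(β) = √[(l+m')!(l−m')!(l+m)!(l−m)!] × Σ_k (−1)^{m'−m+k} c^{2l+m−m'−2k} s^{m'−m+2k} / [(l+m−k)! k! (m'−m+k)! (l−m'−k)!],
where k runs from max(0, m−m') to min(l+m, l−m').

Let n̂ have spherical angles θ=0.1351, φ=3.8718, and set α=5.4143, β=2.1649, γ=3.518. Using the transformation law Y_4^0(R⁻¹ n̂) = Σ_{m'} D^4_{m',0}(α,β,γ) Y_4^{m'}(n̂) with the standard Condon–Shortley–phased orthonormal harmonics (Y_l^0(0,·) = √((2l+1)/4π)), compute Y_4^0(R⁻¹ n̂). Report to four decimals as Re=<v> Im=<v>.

Re=-0.3054 Im=0.0000

Need the full column D^4_{m',0} for m'=−4..4 at α=5.4143, β=2.1649, γ=3.518.
cos(β/2)=0.469166, sin(β/2)=0.883110
d^4_{-4,0}: single k=4 term ⇒ +0.246556;  D = -0.232935+0.080815i
d^4_{-3,0}: k∈[3..4] ⇒ +0.185243 -0.656323 = -0.471080;  D = +0.405271+0.240150i
d^4_{-2,0}: k∈[2..4] ⇒ +0.078906 -0.745514 +0.990520 = +0.323912;  D = -0.053834-0.319407i
d^4_{-1,0}: k∈[1..4] ⇒ +0.019761 -0.420092 +1.488401 -0.878911 = +0.209160;  D = +0.135050-0.159717i
d^4_{0,0}: k∈[0..4] ⇒ +0.002348 -0.133079 +1.060885 -1.670559 +0.369929 = -0.370477;  D = -0.370477+0.000000i
d^4_{1,0}: k∈[0..3] ⇒ -0.019761 +0.420092 -1.488401 +0.878911 = -0.209160;  D = -0.135050-0.159717i
d^4_{2,0}: k∈[0..2] ⇒ +0.078906 -0.745514 +0.990520 = +0.323912;  D = -0.053834+0.319407i
d^4_{3,0}: k∈[0..1] ⇒ -0.185243 +0.656323 = +0.471080;  D = -0.405271+0.240150i
d^4_{4,0}: single k=0 term ⇒ +0.246556;  D = -0.232935-0.080815i
Y_4^{m'}(θ=0.1351,φ=3.8718) and Σ D·Y over m':
  (-0.2329+0.0808i)·(-0.0001-0.0000i)  (+0.4053+0.2402i)·(+0.0018+0.0025i)  (-0.0538-0.3194i)·(+0.0039-0.0354i)  (+0.1351-0.1597i)·(-0.1822+0.1631i)  (-0.3705+0.0000i)·(+0.7707+0.0000i)  (-0.1351-0.1597i)·(+0.1822+0.1631i)  (-0.0538+0.3194i)·(+0.0039+0.0354i)  (-0.4053+0.2402i)·(-0.0018+0.0025i)  (-0.2329-0.0808i)·(-0.0001+0.0000i)
Y_4^0(R⁻¹ n̂) = -0.305386-0.000000i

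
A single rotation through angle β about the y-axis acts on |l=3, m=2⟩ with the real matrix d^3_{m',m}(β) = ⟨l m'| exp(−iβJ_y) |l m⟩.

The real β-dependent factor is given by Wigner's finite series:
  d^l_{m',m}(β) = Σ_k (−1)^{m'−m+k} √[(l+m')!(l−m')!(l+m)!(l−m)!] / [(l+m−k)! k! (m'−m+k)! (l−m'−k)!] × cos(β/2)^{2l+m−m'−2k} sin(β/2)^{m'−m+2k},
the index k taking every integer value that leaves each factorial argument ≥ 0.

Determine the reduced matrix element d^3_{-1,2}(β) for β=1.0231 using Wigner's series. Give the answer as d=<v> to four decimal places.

d^3_{-1,2}(β=1.0231) via Wigner's sum:
c=cos(1.0231/2)=0.871987, s=sin(1.0231/2)=0.489529; N=√[2·24·120·1]=75.894664
The bounds max(0,m−m')=3 and min(l+m,l−m')=4 give 2 terms
  k=3: (−1)^0·75.8947/(12)·0.8720^3·0.4895^3 = +0.491922
  k=4: (−1)^1·75.8947/(24)·0.8720^1·0.4895^5 = -0.077518
d^3_{-1,2}(1.0231) = +0.491922 -0.077518 = +0.414404

d=0.4144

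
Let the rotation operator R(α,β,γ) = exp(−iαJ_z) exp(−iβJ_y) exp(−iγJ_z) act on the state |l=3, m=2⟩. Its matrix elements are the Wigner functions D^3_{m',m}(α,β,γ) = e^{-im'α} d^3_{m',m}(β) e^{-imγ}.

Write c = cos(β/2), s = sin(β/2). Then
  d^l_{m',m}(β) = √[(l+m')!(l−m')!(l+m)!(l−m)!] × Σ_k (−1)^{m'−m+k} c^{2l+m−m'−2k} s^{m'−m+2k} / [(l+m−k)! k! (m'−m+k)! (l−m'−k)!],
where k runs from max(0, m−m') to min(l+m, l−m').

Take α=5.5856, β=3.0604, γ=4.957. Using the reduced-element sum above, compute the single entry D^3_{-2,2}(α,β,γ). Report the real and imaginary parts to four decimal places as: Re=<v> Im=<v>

Re=-0.3044 Im=-0.9387

Split into d^3_{-2,2}(β=3.0604) × two z-phases.
Half-angle: c=0.040585, s=0.999176. N=√(1·120·120·1)=120.000000
Admissible k: 4..5 (factorial args all ≥0)
  k=4: (−1)^0·120.0000/(24)·0.0406^2·0.9992^4 = +0.008209
  k=5: (−1)^1·120.0000/(120)·0.0406^0·0.9992^6 = -0.995067
d^3_{-2,2}(3.0604) = +0.008209 -0.995067 = -0.986858
Phases: e^{-i·(-2)·5.5856}=+0.174724-0.984617i, e^{-i·(2)·4.957}=-0.882699+0.469939i ⇒ D=-0.304427-0.938729i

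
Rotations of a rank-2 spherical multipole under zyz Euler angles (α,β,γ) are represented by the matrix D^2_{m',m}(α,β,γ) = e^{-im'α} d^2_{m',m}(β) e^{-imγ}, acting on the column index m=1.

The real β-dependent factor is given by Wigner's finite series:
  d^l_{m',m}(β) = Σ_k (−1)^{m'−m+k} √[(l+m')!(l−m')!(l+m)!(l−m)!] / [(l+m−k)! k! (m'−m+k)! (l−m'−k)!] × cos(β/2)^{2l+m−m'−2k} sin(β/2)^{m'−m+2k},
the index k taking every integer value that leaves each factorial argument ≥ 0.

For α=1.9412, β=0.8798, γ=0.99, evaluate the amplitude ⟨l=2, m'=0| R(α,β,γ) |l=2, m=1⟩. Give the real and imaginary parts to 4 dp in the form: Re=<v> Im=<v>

Re=0.3300 Im=-0.5029

Split into d^2_{0,1}(β=0.8798) × two z-phases.
With c≡cos(β/2)=0.904794 and s≡sin(β/2)=0.425849, N=[2·2·6·1]^{1/2}=4.898979
k: max(0,(1)−(0))=1 … min(2+(1),2−(0))=2
  k=1: (−1)^0·4.8990/(2)·0.9048^3·0.4258^1 = +0.772646
  k=2: (−1)^1·4.8990/(2)·0.9048^1·0.4258^3 = -0.171156
d^2_{0,1}(0.8798) = +0.772646 -0.171156 = +0.601490
Phases: e^{-i·(0)·1.9412}=+1.000000+0.000000i, e^{-i·(1)·0.99}=+0.548690-0.836026i ⇒ D=+0.330032-0.502861i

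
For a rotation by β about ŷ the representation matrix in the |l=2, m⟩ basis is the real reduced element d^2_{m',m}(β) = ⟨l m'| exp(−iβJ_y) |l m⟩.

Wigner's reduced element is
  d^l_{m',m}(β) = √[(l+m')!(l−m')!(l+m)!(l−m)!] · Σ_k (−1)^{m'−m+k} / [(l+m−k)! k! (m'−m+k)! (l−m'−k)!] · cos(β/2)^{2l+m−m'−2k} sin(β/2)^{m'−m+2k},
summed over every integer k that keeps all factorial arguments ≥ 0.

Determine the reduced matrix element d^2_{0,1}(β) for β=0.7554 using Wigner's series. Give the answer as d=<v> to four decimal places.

d^2_{0,1}(β=0.7554) via Wigner's sum:
With c≡cos(β/2)=0.929515 and s≡sin(β/2)=0.368784, N=[2·2·6·1]^{1/2}=4.898979
Admissible k: 1..2 (factorial args all ≥0)
  k=1: (−1)^0·4.8990/(2)·0.9295^3·0.3688^1 = +0.725466
  k=2: (−1)^1·4.8990/(2)·0.9295^1·0.3688^3 = -0.114195
d^2_{0,1}(0.7554) = +0.725466 -0.114195 = +0.611271

d=0.6113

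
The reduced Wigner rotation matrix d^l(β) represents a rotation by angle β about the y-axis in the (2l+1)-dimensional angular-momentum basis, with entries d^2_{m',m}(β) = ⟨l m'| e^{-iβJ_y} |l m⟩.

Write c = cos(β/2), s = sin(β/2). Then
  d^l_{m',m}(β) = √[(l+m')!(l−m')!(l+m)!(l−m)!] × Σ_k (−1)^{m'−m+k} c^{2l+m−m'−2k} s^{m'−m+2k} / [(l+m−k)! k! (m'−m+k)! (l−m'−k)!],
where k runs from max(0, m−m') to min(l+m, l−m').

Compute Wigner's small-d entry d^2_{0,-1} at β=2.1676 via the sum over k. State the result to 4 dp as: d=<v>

d=0.5693

d^2_{0,-1}(β=2.1676) via Wigner's sum:
With c≡cos(β/2)=0.467974 and s≡sin(β/2)=0.883742, N=[2·2·1·6]^{1/2}=4.898979
The bounds max(0,m−m')=0 and min(l+m,l−m')=1 give 2 terms
  k=0: (−1)^1·4.8990/(2)·0.4680^3·0.8837^1 = -0.221853
  k=1: (−1)^2·4.8990/(2)·0.4680^1·0.8837^3 = +0.791178
d^2_{0,-1}(2.1676) = -0.221853 +0.791178 = +0.569325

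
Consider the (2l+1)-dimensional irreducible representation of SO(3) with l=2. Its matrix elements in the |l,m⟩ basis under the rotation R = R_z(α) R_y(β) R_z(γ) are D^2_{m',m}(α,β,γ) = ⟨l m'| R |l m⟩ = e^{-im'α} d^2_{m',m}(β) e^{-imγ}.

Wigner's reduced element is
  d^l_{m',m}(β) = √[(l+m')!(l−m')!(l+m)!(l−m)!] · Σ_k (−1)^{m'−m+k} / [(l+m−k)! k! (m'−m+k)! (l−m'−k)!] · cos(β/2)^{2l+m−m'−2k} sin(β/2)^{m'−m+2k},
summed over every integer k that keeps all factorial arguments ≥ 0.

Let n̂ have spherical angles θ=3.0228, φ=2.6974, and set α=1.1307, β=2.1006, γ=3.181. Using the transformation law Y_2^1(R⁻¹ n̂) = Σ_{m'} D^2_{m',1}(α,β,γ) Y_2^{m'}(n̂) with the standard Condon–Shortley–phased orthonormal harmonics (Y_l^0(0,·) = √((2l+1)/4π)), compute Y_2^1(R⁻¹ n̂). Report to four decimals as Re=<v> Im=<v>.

Need the full column D^2_{m',1} for m'=−2..2 at α=1.1307, β=2.1006, γ=3.181.
cos(β/2)=0.497311, sin(β/2)=0.867572
d^2_{-2,1}: single k=3 term ⇒ +0.649494;  D = +0.393683-0.516581i
d^2_{-1,1}: k∈[2..3] ⇒ +0.558455 -0.566530 = -0.008075;  D = +0.003725+0.007164i
d^2_{0,1}: k∈[1..2] ⇒ +0.261376 -0.795464 = -0.534089;  D = +0.533674-0.021042i
d^2_{1,1}: k∈[0..1] ⇒ +0.061166 -0.558455 = -0.497289;  D = +0.193969-0.457900i
d^2_{2,1}: single k=0 term ⇒ -0.213412;  D = -0.142320-0.159028i
Y_2^{m'}(θ=3.0228,φ=2.6974) and Σ D·Y over m':
  (+0.3937-0.5166i)·(+0.0034+0.0042i)  (+0.0037+0.0072i)·(+0.0821+0.0391i)  (+0.5337-0.0210i)·(+0.6175+0.0000i)  (+0.1940-0.4579i)·(-0.0821+0.0391i)  (-0.1423-0.1590i)·(+0.0034-0.0042i)
Y_2^1(R⁻¹ n̂) = +0.333898+0.032853i

Re=0.3339 Im=0.0329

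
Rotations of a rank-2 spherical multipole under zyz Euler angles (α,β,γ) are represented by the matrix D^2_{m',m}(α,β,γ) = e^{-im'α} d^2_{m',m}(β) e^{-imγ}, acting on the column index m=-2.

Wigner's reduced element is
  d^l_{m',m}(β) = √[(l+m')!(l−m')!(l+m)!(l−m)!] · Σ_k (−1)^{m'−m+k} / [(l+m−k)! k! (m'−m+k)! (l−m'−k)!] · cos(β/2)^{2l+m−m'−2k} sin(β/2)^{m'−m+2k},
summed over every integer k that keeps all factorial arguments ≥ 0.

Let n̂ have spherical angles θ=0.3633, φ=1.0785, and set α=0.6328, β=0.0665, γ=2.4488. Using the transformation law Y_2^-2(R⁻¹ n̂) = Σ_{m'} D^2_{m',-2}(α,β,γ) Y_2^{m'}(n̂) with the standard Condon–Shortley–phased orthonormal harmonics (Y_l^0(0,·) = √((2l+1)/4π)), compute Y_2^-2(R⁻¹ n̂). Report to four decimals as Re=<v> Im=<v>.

Re=-0.0269 Im=-0.0219

Need the full column D^2_{m',-2} for m'=−2..2 at α=0.6328, β=0.0665, γ=2.4488.
cos(β/2)=0.999447, sin(β/2)=0.033244
d^2_{-2,-2}: single k=0 term ⇒ +0.997791;  D = +0.990617-0.119433i
d^2_{-1,-2}: single k=0 term ⇒ -0.066378;  D = -0.048442+0.045381i
d^2_{0,-2}: single k=0 term ⇒ +0.002704;  D = +0.000498-0.002658i
d^2_{1,-2}: single k=0 term ⇒ -0.000073;  D = +0.000032+0.000066i
d^2_{2,-2}: single k=0 term ⇒ +0.000001;  D = -0.000001-0.000001i
Y_2^{m'}(θ=0.3633,φ=1.0785) and Σ D·Y over m':
  (+0.9906-0.1194i)·(-0.0270-0.0406i)  (-0.0484+0.0454i)·(+0.1213-0.2261i)  (+0.0005-0.0027i)·(+0.5113+0.0000i)  (+0.0000+0.0001i)·(-0.1213-0.2261i)  (-0.0000-0.0000i)·(-0.0270+0.0406i)
Y_2^-2(R⁻¹ n̂) = -0.026932-0.021947i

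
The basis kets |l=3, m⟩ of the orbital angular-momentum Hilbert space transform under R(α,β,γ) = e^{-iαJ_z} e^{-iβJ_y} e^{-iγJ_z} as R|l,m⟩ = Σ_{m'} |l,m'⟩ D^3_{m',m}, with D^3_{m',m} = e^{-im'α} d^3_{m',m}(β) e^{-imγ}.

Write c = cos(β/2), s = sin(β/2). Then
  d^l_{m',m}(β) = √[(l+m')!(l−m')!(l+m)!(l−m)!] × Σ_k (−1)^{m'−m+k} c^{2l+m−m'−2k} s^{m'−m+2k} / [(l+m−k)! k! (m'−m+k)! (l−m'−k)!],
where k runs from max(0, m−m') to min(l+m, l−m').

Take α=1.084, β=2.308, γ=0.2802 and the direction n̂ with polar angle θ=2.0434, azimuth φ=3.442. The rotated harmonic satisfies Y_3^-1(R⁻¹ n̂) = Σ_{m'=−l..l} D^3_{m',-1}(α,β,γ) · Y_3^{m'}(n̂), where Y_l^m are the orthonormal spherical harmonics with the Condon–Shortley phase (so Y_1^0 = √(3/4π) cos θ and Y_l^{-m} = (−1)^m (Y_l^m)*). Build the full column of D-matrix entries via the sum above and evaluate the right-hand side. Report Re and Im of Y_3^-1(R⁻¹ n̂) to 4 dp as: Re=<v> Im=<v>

Need the full column D^3_{m',-1} for m'=−3..3 at α=1.084, β=2.308, γ=0.2802.
cos(β/2)=0.404833, sin(β/2)=0.914391
d^3_{-3,-1}: single k=2 term ⇒ +0.086979;  D = -0.080427-0.033117i
d^3_{-2,-1}: k∈[1..2] ⇒ +0.031442 -0.320814 = -0.289372;  D = +0.222551-0.184952i
d^3_{-1,-1}: k∈[0..2] ⇒ +0.004402 -0.179663 +0.687433 = +0.512172;  D = +0.105062+0.501281i
d^3_{0,-1}: k∈[0..2] ⇒ -0.034443 +0.527151 -0.896449 = -0.403740;  D = -0.387995-0.111654i
d^3_{1,-1}: k∈[0..2] ⇒ +0.134747 -0.916577 +0.584508 = -0.197322;  D = -0.136937+0.142072i
d^3_{2,-1}: k∈[0..1] ⇒ -0.320814 +0.818342 = +0.497528;  D = -0.155090-0.472738i
d^3_{3,-1}: single k=0 term ⇒ +0.443736;  D = -0.437355-0.074982i
Y_3^{m'}(θ=2.0434,φ=3.442) and Σ D·Y over m':
  (-0.0804-0.0331i)·(-0.1828+0.2309i)  (+0.2226-0.1850i)·(-0.3042+0.2085i)  (+0.1051+0.5013i)·(-0.0099+0.0031i)  (-0.3880-0.1117i)·(+0.3336+0.0000i)  (-0.1369+0.1421i)·(+0.0099+0.0031i)  (-0.1551-0.4727i)·(-0.3042-0.2085i)  (-0.4374-0.0750i)·(+0.1828+0.2309i)
Y_3^-1(R⁻¹ n̂) = -0.254623+0.110695i

Re=-0.2546 Im=0.1107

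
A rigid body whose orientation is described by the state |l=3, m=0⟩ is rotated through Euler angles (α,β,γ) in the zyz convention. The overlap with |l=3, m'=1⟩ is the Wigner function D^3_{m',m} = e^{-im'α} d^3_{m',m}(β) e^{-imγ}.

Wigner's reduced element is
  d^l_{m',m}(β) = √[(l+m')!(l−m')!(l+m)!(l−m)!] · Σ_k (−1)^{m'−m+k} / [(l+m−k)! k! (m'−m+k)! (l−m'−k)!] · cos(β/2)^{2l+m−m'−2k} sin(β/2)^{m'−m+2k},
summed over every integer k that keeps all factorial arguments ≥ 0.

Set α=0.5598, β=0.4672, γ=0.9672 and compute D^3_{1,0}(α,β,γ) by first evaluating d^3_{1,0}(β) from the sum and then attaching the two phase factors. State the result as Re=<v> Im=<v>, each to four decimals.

Re=-0.4934 Im=0.3092

D^3_{1,0}(0.5598,0.4672,0.9672) = e^{-i·1·0.5598}·d^3_{1,0}(0.4672)·e^{-i·0·0.9672}. Compute d first:
With c≡cos(β/2)=0.972839 and s≡sin(β/2)=0.231481, N=[24·2·6·6]^{1/2}=41.569219
k∈{0,1,2} keeps every argument non-negative
  k=0: (−1)^1·41.5692/(12)·0.9728^5·0.2315^1 = -0.698734
  k=1: (−1)^2·41.5692/(4)·0.9728^3·0.2315^3 = +0.118681
  k=2: (−1)^3·41.5692/(12)·0.9728^1·0.2315^5 = -0.002240
d^3_{1,0}(0.4672) = -0.698734 +0.118681 -0.002240 = -0.582293
Attach z-rotation phases: D = e^{-i(1)(0.5598)}·(-0.582293)·e^{-i(0)(0.9672)} = -0.493412+0.309207i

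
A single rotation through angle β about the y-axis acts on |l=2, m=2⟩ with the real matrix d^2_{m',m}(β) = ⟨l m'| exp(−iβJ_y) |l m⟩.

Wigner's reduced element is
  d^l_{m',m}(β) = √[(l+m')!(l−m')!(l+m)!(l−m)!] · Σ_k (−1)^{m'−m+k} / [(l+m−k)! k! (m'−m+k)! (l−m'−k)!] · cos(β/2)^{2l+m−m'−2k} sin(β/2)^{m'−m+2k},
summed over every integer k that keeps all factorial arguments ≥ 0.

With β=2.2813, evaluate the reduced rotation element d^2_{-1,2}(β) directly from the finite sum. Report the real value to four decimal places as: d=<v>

d=0.6262

d^2_{-1,2}(β=2.2813) via Wigner's sum:
With c≡cos(β/2)=0.417004 and s≡sin(β/2)=0.908905, N=[1·6·24·1]^{1/2}=12.000000
k∈{3} keeps every argument non-negative
  k=3: (−1)^0·12.0000/(6)·0.4170^1·0.9089^3 = +0.626217
d^2_{-1,2}(2.2813) = +0.626217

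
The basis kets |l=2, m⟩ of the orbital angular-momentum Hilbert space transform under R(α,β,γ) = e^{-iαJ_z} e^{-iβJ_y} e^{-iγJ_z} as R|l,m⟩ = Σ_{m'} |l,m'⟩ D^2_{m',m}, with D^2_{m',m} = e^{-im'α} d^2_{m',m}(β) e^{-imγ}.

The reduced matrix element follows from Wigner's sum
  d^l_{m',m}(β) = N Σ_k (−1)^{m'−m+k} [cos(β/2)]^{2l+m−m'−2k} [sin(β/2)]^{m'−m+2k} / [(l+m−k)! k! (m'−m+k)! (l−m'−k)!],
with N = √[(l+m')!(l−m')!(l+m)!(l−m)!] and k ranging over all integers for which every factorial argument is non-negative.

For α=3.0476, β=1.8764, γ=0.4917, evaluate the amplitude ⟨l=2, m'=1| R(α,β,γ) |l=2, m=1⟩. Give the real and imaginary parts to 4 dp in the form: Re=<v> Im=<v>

Re=0.5162 Im=-0.2169

Split into d^2_{1,1}(β=1.8764) × two z-phases.
Half-angle: c=0.591241, s=0.806495. N=√(6·1·6·1)=6.000000
Admissible k: 0..1 (factorial args all ≥0)
  k=0: (−1)^0·6.0000/(6)·0.5912^4·0.8065^0 = +0.122196
  k=1: (−1)^1·6.0000/(2)·0.5912^2·0.8065^2 = -0.682108
d^2_{1,1}(1.8764) = +0.122196 -0.682108 = -0.559912
Attach z-rotation phases: D = e^{-i(1)(3.0476)}·(-0.559912)·e^{-i(1)(0.4917)} = +0.516212-0.216857i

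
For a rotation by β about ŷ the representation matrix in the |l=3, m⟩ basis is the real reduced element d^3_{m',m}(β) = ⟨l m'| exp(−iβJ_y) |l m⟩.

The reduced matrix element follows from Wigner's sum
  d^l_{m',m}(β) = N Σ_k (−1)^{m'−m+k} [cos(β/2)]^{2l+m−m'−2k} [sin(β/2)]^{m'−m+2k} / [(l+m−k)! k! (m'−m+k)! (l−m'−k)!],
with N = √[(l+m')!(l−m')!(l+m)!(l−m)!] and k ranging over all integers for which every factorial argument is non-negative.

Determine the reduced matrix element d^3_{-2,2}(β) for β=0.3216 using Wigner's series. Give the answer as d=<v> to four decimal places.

d=0.0032

d^3_{-2,2}(β=0.3216) via Wigner's sum:
Half-angle: c=0.987100, s=0.160108. N=√(1·120·120·1)=120.000000
The bounds max(0,m−m')=4 and min(l+m,l−m')=5 give 2 terms
  k=4: (−1)^0·120.0000/(24)·0.9871^2·0.1601^4 = +0.003201
  k=5: (−1)^1·120.0000/(120)·0.9871^0·0.1601^6 = -0.000017
d^3_{-2,2}(0.3216) = +0.003201 -0.000017 = +0.003185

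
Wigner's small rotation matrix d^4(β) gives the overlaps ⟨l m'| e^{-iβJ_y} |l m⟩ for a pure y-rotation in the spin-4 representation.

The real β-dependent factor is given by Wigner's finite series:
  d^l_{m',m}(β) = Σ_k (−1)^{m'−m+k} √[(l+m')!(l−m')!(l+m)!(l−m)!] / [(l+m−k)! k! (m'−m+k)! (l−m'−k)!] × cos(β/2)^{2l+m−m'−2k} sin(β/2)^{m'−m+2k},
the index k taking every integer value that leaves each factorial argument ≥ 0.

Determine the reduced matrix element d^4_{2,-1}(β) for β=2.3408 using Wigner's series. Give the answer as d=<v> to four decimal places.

d=-0.1962

d^4_{2,-1}(β=2.3408) via Wigner's sum:
With c≡cos(β/2)=0.389783 and s≡sin(β/2)=0.920907, N=[720·2·6·120]^{1/2}=1018.233765
The bounds max(0,m−m')=0 and min(l+m,l−m')=2 give 3 terms
  k=0: (−1)^3·1018.2338/(72)·0.3898^5·0.9209^3 = -0.099375
  k=1: (−1)^4·1018.2338/(48)·0.3898^3·0.9209^5 = +0.832059
  k=2: (−1)^5·1018.2338/(240)·0.3898^1·0.9209^7 = -0.928899
d^4_{2,-1}(2.3408) = -0.099375 +0.832059 -0.928899 = -0.196216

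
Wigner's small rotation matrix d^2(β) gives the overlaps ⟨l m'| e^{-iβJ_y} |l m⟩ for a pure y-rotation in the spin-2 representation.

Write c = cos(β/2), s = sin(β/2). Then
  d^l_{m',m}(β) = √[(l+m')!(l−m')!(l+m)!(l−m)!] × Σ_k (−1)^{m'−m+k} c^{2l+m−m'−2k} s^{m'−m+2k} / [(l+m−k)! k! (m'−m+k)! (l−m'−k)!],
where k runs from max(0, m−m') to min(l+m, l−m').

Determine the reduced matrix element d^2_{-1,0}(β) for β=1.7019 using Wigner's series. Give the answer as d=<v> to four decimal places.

d=-0.1587

d^2_{-1,0}(β=1.7019) via Wigner's sum:
c=cos(1.7019/2)=0.659269, s=sin(1.7019/2)=0.751907; N=√[1·6·2·2]=4.898979
k∈{1,2} keeps every argument non-negative
  k=1: (−1)^0·4.8990/(2)·0.6593^3·0.7519^1 = +0.527750
  k=2: (−1)^1·4.8990/(2)·0.6593^1·0.7519^3 = -0.686485
d^2_{-1,0}(1.7019) = +0.527750 -0.686485 = -0.158735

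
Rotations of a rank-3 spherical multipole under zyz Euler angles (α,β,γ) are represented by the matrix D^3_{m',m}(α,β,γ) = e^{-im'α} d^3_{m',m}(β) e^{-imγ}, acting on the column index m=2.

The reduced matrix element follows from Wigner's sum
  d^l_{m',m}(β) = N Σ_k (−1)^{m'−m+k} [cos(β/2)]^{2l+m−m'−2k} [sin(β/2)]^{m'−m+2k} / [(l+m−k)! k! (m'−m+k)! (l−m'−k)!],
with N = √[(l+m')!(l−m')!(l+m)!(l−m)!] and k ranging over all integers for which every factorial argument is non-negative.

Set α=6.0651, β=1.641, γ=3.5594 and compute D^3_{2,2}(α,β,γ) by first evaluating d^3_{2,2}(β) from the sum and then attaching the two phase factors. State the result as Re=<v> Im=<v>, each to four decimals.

Re=-0.4402 Im=0.1858

Split into d^3_{2,2}(β=1.641) × two z-phases.
c=cos(1.641/2)=0.681856, s=sin(1.641/2)=0.731487; N=√[120·1·120·1]=120.000000
The bounds max(0,m−m')=0 and min(l+m,l−m')=1 give 2 terms
  k=0: (−1)^0·120.0000/(120)·0.6819^6·0.7315^0 = +0.100497
  k=1: (−1)^1·120.0000/(24)·0.6819^4·0.7315^2 = -0.578299
d^3_{2,2}(1.641) = +0.100497 -0.578299 = -0.477802
D = (+0.906376+0.422472i)·(-0.477802)·(+0.670722-0.741709i) = -0.440188+0.185820i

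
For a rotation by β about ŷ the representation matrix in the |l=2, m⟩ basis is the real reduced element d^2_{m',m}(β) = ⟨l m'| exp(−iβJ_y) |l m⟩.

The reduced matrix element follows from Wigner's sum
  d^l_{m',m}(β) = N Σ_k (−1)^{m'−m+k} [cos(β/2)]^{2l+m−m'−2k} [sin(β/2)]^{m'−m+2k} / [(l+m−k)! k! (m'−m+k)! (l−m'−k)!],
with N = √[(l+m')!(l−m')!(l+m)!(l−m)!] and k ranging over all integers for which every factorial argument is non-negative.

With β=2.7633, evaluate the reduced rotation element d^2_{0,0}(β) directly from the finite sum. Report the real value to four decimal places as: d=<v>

d=0.7954

d^2_{0,0}(β=2.7633) via Wigner's sum:
c=cos(2.7633/2)=0.188021, s=sin(2.7633/2)=0.982165; N=√[2·2·2·2]=4.000000
k: max(0,(0)−(0))=0 … min(2+(0),2−(0))=2
  k=0: (−1)^0·4.0000/(4)·0.1880^4·0.9822^0 = +0.001250
  k=1: (−1)^1·4.0000/(1)·0.1880^2·0.9822^2 = -0.136408
  k=2: (−1)^2·4.0000/(4)·0.1880^0·0.9822^4 = +0.930546
d^2_{0,0}(2.7633) = +0.001250 -0.136408 +0.930546 = +0.795388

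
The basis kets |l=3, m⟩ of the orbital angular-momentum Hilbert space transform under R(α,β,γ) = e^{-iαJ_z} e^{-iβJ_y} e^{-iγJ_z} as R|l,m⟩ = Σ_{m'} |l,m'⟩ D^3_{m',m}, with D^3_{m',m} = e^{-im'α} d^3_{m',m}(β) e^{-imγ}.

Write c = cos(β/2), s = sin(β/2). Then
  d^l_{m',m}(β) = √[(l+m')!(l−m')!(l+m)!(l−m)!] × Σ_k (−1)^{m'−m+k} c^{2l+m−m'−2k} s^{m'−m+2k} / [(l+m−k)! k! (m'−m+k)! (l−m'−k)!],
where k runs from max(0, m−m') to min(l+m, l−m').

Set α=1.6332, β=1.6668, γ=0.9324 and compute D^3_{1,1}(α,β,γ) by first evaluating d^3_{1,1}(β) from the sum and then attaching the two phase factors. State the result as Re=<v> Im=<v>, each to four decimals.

Split into d^3_{1,1}(β=1.6668) × two z-phases.
Half-angle: c=0.672363, s=0.740222. N=√(24·2·24·2)=48.000000
k∈{0,1,2} keeps every argument non-negative
  k=0: (−1)^0·48.0000/(48)·0.6724^6·0.7402^0 = +0.092389
  k=1: (−1)^1·48.0000/(6)·0.6724^4·0.7402^2 = -0.895836
  k=2: (−1)^2·48.0000/(8)·0.6724^2·0.7402^4 = +0.814340
d^3_{1,1}(1.6668) = +0.092389 -0.895836 +0.814340 = +0.010894
Phases: e^{-i·(1)·1.6332}=-0.062363-0.998054i, e^{-i·(1)·0.9324}=+0.595908-0.803052i ⇒ D=-0.009136-0.005933i

Re=-0.0091 Im=-0.0059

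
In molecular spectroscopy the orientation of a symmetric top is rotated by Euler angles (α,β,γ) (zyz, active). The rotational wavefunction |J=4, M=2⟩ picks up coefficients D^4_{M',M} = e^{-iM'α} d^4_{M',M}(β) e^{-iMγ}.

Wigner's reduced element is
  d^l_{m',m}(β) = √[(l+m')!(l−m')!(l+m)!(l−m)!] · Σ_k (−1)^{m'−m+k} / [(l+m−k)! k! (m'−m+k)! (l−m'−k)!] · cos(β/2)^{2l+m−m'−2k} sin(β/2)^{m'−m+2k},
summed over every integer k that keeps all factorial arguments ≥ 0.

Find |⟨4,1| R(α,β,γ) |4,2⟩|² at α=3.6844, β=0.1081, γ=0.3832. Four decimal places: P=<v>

P=0.0500

Split into d^4_{1,2}(β=0.1081) × two z-phases.
c=cos(0.1081/2)=0.998540, s=sin(0.1081/2)=0.054024; N=√[120·6·720·2]=1018.233765
The bounds max(0,m−m')=1 and min(l+m,l−m')=3 give 3 terms
  k=1: (−1)^0·1018.2338/(240)·0.9985^7·0.0540^1 = +0.226870
  k=2: (−1)^1·1018.2338/(48)·0.9985^5·0.0540^3 = -0.003320
  k=3: (−1)^2·1018.2338/(72)·0.9985^3·0.0540^5 = +0.000006
d^4_{1,2}(0.1081) = +0.226870 -0.003320 +0.000006 = +0.223556
|D^4_{1,2}|² = |d^4_{1,2}(β)|² = (+0.223556)² = 0.049977 (the z-rotation phases have unit modulus)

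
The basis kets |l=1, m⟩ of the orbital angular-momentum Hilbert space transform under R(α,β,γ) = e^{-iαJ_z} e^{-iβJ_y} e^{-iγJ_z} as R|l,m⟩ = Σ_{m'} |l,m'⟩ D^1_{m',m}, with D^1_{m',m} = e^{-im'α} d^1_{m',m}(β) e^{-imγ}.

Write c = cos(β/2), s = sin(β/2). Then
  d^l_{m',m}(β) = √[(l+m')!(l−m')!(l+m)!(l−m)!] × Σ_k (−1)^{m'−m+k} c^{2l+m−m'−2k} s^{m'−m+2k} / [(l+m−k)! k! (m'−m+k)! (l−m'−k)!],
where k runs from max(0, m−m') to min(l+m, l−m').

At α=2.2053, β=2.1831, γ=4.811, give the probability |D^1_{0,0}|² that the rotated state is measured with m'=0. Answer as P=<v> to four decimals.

P=0.3303

Split into d^1_{0,0}(β=2.1831) × two z-phases.
With c≡cos(β/2)=0.461111 and s≡sin(β/2)=0.887343, N=[1·1·1·1]^{1/2}=1.000000
The bounds max(0,m−m')=0 and min(l+m,l−m')=1 give 2 terms
  k=0: (−1)^0·1.0000/(1)·0.4611^2·0.8873^0 = +0.212623
  k=1: (−1)^1·1.0000/(1)·0.4611^0·0.8873^2 = -0.787377
d^1_{0,0}(2.1831) = +0.212623 -0.787377 = -0.574754
|D^1_{0,0}|² = |d^1_{0,0}(β)|² = (-0.574754)² = 0.330342 (the z-rotation phases have unit modulus)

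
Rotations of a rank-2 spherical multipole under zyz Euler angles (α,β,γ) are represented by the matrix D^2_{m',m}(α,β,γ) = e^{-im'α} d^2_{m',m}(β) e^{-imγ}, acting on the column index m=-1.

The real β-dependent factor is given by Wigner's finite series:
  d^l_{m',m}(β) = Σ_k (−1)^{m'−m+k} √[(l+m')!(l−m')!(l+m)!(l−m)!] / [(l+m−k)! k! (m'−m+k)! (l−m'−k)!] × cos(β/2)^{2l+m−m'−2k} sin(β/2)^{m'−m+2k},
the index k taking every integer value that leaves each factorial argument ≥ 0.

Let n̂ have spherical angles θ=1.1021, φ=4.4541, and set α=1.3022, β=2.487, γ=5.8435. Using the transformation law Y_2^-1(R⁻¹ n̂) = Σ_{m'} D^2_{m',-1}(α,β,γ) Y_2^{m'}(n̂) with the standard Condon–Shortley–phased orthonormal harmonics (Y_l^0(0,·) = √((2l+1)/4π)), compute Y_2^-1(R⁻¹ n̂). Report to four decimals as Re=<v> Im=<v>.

Need the full column D^2_{m',-1} for m'=−2..2 at α=1.3022, β=2.487, γ=5.8435.
cos(β/2)=0.321484, sin(β/2)=0.946915
d^2_{-2,-1}: single k=1 term ⇒ +0.062924;  D = -0.035213+0.052149i
d^2_{-1,-1}: k∈[0..1] ⇒ +0.010682 -0.278011 = -0.267329;  D = -0.173906-0.203032i
d^2_{0,-1}: k∈[0..1] ⇒ -0.077066 +0.668603 = +0.591536;  D = +0.535273-0.251790i
d^2_{1,-1}: k∈[0..1] ⇒ +0.278011 -0.803978 = -0.525967;  D = +0.089549+0.518287i
d^2_{2,-1}: single k=0 term ⇒ -0.545912;  D = +0.543319+0.053146i
Y_2^{m'}(θ=1.1021,φ=4.4541) and Σ D·Y over m':
  (-0.0352+0.0521i)·(-0.2673-0.1519i)  (-0.1739-0.2030i)·(-0.0795+0.3010i)  (+0.5353-0.2518i)·(-0.1223+0.0000i)  (+0.0895+0.5183i)·(+0.0795+0.3010i)  (+0.5433+0.0531i)·(-0.2673+0.1519i)
Y_2^-1(R⁻¹ n̂) = -0.275406+0.122473i

Re=-0.2754 Im=0.1225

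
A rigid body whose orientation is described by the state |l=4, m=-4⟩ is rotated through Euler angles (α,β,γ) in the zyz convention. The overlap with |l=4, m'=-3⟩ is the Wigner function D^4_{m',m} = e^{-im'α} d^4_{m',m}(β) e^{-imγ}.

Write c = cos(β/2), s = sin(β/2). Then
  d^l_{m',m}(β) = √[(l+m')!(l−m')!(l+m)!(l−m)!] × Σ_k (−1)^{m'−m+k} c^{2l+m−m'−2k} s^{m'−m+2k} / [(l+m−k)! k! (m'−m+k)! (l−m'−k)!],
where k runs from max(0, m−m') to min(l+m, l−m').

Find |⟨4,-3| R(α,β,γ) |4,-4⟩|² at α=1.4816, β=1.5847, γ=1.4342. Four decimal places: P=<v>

First d^4_{-3,-4}(β=1.5847), then the phase factors e^{-i(-3)α} and e^{-i(-4)γ}:
c=cos(1.5847/2)=0.702174, s=sin(1.5847/2)=0.712005; N=√[1·5040·1·40320]=14255.272709
Admissible k: 0..0 (factorial args all ≥0)
  k=0: (−1)^1·14255.2727/(5040)·0.7022^7·0.7120^1 = -0.169489
d^4_{-3,-4}(1.5847) = -0.169489
|D^4_{-3,-4}|² = |d^4_{-3,-4}(β)|² = (-0.169489)² = 0.028727 (the z-rotation phases have unit modulus)

P=0.0287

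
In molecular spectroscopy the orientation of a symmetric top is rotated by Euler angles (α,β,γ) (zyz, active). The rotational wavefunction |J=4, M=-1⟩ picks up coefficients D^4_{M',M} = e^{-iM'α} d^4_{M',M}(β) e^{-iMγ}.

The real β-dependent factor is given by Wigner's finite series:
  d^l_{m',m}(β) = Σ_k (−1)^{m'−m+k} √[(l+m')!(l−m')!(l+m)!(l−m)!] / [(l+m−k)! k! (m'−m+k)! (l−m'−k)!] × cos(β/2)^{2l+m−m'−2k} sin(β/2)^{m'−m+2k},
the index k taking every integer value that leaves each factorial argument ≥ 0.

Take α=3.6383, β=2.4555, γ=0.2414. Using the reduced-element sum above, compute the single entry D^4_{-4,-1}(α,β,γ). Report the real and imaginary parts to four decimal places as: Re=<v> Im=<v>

Re=-0.0164 Im=0.0213

D^4_{-4,-1}(3.6383,2.4555,0.2414) = e^{-i·-4·3.6383}·d^4_{-4,-1}(2.4555)·e^{-i·-1·0.2414}. Compute d first:
c=cos(2.4555/2)=0.336357, s=sin(2.4555/2)=0.941734; N=√[1·40320·6·120]=5387.986637
Admissible k: 3..3 (factorial args all ≥0)
  k=3: (−1)^0·5387.9866/(720)·0.3364^5·0.9417^3 = +0.026908
d^4_{-4,-1}(2.4555) = +0.026908
Phases: e^{-i·(-4)·3.6383}=-0.404135+0.914699i, e^{-i·(-1)·0.2414}=+0.971004+0.239062i ⇒ D=-0.016443+0.021300i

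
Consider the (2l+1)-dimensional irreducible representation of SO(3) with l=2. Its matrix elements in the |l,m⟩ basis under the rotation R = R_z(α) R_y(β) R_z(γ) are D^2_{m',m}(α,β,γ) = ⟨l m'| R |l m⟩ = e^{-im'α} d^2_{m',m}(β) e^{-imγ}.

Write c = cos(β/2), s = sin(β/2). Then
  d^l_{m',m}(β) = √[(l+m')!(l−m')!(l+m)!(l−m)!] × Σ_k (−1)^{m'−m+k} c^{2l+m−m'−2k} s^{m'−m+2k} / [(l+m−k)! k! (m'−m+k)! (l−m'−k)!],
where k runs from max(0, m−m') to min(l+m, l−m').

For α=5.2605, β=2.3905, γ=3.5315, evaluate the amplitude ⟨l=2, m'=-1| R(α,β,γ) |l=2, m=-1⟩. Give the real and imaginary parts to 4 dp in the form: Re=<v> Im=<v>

First d^2_{-1,-1}(β=2.3905), then the phase factors e^{-i(-1)α} and e^{-i(-1)γ}:
c=cos(2.3905/2)=0.366781, s=sin(2.3905/2)=0.930307; N=√[1·6·1·6]=6.000000
Admissible k: 0..1 (factorial args all ≥0)
  k=0: (−1)^0·6.0000/(6)·0.3668^4·0.9303^0 = +0.018098
  k=1: (−1)^1·6.0000/(2)·0.3668^2·0.9303^2 = -0.349291
d^2_{-1,-1}(2.3905) = +0.018098 -0.349291 = -0.331193
Attach z-rotation phases: D = e^{-i(-1)(5.2605)}·(-0.331193)·e^{-i(-1)(3.5315)} = +0.267070-0.195863i

Re=0.2671 Im=-0.1959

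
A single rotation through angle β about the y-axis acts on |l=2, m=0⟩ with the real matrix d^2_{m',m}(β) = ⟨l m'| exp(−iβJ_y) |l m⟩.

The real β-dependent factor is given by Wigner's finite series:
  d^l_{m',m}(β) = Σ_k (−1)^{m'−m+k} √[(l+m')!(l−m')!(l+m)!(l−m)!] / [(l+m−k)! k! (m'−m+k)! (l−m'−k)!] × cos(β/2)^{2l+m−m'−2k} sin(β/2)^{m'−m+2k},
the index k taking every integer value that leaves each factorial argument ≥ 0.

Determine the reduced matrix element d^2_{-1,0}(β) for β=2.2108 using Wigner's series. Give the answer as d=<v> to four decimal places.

d^2_{-1,0}(β=2.2108) via Wigner's sum:
Half-angle: c=0.448777, s=0.893644. N=√(1·6·2·2)=4.898979
k∈{1,2} keeps every argument non-negative
  k=1: (−1)^0·4.8990/(2)·0.4488^3·0.8936^1 = +0.197848
  k=2: (−1)^1·4.8990/(2)·0.4488^1·0.8936^3 = -0.784512
d^2_{-1,0}(2.2108) = +0.197848 -0.784512 = -0.586664

d=-0.5867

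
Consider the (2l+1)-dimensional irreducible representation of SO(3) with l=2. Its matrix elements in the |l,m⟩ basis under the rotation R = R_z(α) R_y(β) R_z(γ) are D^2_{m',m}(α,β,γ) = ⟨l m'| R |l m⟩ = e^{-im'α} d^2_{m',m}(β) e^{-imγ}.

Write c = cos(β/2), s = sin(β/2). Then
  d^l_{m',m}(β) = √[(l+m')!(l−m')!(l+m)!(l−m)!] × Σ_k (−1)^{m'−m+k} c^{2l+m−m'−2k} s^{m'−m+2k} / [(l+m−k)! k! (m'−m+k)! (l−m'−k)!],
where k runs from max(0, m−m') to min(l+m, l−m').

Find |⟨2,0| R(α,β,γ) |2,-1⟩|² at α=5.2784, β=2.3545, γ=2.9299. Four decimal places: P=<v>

First d^2_{0,-1}(β=2.3545), then the phase factors e^{-i(0)α} and e^{-i(-1)γ}:
c=cos(2.3545/2)=0.383466, s=sin(2.3545/2)=0.923555; N=√[2·2·1·6]=4.898979
k: max(0,(-1)−(0))=0 … min(2+(-1),2−(0))=1
  k=0: (−1)^1·4.8990/(2)·0.3835^3·0.9236^1 = -0.127561
  k=1: (−1)^2·4.8990/(2)·0.3835^1·0.9236^3 = +0.739930
d^2_{0,-1}(2.3545) = -0.127561 +0.739930 = +0.612369
|D^2_{0,-1}|² = |d^2_{0,-1}(β)|² = (+0.612369)² = 0.374996 (the z-rotation phases have unit modulus)

P=0.3750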